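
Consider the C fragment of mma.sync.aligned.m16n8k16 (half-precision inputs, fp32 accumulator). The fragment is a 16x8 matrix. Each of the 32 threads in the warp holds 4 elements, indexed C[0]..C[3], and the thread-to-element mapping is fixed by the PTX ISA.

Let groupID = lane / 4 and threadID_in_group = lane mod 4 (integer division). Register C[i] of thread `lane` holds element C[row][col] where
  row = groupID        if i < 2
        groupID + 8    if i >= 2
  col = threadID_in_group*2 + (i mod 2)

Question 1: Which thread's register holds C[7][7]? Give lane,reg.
r=7→G=7,rhi=0  c=7→T=3,p=1
L=7*4+3=31  i=0*2+1=1

31,1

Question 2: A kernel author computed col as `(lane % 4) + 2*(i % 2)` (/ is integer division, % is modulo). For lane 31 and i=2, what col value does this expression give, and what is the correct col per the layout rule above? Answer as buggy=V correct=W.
buggy=3 correct=6

`(lane % 4) + 2*(i % 2)`[31,2]->3
lane 31: gid=7 (31/4), tid=3 (31%4)
i=2: r=7+8=15, c=3*2+0=6
col: 3 vs 6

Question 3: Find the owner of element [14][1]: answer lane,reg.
r=14⇒gr=6,Rb=1  c=1⇒th=0,odd=1
L=6*4+0=24  i=1*2+1=3

24,3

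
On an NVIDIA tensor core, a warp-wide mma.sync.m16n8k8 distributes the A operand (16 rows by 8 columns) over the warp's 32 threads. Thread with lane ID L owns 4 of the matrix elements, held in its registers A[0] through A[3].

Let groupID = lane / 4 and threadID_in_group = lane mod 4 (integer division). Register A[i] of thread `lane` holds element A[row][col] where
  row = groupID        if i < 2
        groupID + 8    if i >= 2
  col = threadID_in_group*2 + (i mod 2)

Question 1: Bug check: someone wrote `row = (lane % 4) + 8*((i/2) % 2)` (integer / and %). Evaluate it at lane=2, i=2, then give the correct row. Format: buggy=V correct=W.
buggy=10 correct=8

`(lane % 4) + 8*((i/2) % 2)`[2,2]->10
L=2->gid=2>>2=0, tid=2&3=2
[2]->row 0+8=8  col 2·2+0=4
row: 10 vs 8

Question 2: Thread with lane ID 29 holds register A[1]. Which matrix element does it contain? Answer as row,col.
lane 29: gr=7 (29/4), th=1 (29%4)
i=1: r=7+0=7, c=1*2+1=3

7,3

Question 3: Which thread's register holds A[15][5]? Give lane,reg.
r: 15->gid=7,r8=1  c: 5->tid=2,i&1=1
L=7*4+2=30  i=1*2+1=3

30,3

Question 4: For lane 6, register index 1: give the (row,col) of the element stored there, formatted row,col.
1,5

6: G=1,T=2
[1] (1+0,2*2+1) = (1,5)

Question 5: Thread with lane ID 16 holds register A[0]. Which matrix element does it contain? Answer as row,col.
L=16->g=16>>2=4, t=16&3=0
[0]->row 4+0=4  col 0·2+0=0

4,0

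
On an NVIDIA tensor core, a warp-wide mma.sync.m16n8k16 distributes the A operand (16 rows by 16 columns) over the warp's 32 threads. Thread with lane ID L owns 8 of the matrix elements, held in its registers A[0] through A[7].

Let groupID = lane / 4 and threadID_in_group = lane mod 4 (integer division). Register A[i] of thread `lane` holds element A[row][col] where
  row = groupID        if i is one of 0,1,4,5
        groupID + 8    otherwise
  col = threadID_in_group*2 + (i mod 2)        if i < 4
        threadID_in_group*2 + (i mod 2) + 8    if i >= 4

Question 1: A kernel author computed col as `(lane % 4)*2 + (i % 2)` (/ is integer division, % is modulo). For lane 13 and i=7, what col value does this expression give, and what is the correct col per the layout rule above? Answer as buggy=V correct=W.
buggy=3 correct=11

`(lane % 4)*2 + (i % 2)`[13,7]->3
lane 13: g=3 (13/4), t=1 (13%4)
i=7: r=3+8=11, c=1*2+1+8=11
col: 3 vs 11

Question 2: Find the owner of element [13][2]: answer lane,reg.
21,2

r=13→G=5,rhi=1  c=2→chi=0,T=1,p=0
L=5*4+1=21  i=0*4+1*2+0=2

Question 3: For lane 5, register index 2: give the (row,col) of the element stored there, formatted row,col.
L=5⇒gr=5>>2=1, th=5&3=1
[2]⇒row 1+8=9  col 1·2+0+0=2

9,2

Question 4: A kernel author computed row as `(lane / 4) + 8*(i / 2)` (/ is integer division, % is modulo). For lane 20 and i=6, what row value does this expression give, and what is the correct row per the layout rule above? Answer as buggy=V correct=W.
`(lane / 4) + 8*(i / 2)`[20,6]=>29
lane 20=>20/4=5, 20 mod 4=0
i=6  r:5+8=>13  c:2·0+0+8=>8
row: 29 vs 13

buggy=29 correct=13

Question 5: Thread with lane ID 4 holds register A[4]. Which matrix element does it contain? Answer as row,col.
4: g=1,t=0
[4] (1+0,0*2+0+8) = (1,8)

1,8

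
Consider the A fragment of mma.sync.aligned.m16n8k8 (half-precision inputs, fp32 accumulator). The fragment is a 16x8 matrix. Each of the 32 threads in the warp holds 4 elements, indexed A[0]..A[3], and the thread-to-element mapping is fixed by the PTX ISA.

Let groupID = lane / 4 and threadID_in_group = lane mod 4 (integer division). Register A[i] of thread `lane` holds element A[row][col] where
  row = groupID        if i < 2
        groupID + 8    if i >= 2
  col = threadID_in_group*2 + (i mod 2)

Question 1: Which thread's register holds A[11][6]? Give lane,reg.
r=11->g=3,rb=1  c=6->t=3,b0=0
L=3*4+3=15  i=1*2+0=2

15,2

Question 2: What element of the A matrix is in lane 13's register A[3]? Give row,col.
11,3

lane 13: gid=3 (13/4), tid=1 (13%4)
i=3: r=3+8=11, c=1*2+1=3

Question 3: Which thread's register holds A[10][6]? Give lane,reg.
11,2

r:10=>grp=2,rB=1  c:6=>tig=3,lo=0
L=2*4+3=11  i=1*2+0=2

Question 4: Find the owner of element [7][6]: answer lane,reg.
31,0

r: 7->gid=7,r8=0  c: 6->tid=3,i&1=0
L=7*4+3=31  i=0*2+0=0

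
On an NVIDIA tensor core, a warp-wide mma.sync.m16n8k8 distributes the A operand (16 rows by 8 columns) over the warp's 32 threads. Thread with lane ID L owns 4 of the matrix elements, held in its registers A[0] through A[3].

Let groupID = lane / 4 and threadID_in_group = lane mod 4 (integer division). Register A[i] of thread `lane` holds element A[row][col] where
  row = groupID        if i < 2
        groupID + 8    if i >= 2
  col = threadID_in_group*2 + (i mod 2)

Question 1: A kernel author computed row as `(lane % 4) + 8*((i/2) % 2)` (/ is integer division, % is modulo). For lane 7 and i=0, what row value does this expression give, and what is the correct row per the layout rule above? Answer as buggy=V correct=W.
buggy=3 correct=1

`(lane % 4) + 8*((i/2) % 2)`[7,0]=>3
L=7=>grp=7>>2=1, tig=7&3=3
[0]=>row 1+0=1  col 3·2+0=6
row: 3 vs 1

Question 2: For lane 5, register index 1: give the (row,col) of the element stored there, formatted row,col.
L=5->gid=5>>2=1, tid=5&3=1
[1]->row 1+0=1  col 1·2+1=3

1,3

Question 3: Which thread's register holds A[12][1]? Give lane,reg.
16,3

r:12=>grp=4,rB=1  c:1=>tig=0,lo=1
L=4*4+0=16  i=1*2+1=3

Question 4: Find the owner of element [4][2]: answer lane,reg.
r=4->g=4,rb=0  c=2->t=1,b0=0
L=4*4+1=17  i=0*2+0=0

17,0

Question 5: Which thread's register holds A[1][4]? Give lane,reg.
6,0

r=1→G=1,rhi=0  c=4→T=2,p=0
L=1*4+2=6  i=0*2+0=0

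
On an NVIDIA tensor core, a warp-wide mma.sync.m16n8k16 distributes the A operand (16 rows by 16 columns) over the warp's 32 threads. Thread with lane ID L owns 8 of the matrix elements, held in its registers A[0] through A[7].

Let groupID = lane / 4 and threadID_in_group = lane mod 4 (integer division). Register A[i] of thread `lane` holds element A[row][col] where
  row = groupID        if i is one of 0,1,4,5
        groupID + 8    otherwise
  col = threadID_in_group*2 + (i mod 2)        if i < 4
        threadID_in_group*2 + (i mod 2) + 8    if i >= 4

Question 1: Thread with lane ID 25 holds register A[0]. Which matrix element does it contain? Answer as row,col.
6,2

L=25->g=25>>2=6, t=25&3=1
[0]->row 6+0=6  col 1·2+0+0=2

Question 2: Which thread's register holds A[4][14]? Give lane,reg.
19,4

r=4→G=4,rhi=0  c=14→chi=1,T=3,p=0
L=4*4+3=19  i=1*4+0*2+0=4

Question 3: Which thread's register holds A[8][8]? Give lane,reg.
0,6

r=8→G=0,rhi=1  c=8→chi=1,T=0,p=0
L=0*4+0=0  i=1*4+1*2+0=6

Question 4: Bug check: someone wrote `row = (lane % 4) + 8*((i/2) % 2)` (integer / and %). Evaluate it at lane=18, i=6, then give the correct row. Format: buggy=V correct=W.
buggy=10 correct=12

`(lane % 4) + 8*((i/2) % 2)`[18,6]->10
lane 18->18/4=4, 18 mod 4=2
i=6  r:4+8->12  c:2·2+0+8->12
row: 10 vs 12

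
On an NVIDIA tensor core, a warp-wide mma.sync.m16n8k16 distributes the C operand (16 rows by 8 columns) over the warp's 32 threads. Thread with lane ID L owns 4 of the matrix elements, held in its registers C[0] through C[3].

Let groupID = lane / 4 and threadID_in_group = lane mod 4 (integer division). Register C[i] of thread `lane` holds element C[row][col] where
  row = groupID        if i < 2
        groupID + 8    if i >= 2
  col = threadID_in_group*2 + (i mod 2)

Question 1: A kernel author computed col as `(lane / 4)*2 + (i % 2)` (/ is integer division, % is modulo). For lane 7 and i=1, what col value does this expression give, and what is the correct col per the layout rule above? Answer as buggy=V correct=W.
`(lane / 4)*2 + (i % 2)`[7,1]⇒3
L=7⇒gr=7>>2=1, th=7&3=3
[1]⇒row 1+0=1  col 3·2+1=7
col: 3 vs 7

buggy=3 correct=7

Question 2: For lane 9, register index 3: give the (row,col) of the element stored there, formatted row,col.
L=9->gid=9>>2=2, tid=9&3=1
[3]->row 2+8=10  col 1·2+1=3

10,3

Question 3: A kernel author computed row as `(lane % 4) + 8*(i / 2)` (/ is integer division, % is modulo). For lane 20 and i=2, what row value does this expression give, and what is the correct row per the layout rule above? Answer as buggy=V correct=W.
`(lane % 4) + 8*(i / 2)`[20,2]=>8
20: grp=5,tig=0
[2] (5+8,0*2+0) = (13,0)
row: 8 vs 13

buggy=8 correct=13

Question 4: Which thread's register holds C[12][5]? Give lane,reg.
18,3

r:12=>grp=4,rB=1  c:5=>tig=2,lo=1
L=4*4+2=18  i=1*2+1=3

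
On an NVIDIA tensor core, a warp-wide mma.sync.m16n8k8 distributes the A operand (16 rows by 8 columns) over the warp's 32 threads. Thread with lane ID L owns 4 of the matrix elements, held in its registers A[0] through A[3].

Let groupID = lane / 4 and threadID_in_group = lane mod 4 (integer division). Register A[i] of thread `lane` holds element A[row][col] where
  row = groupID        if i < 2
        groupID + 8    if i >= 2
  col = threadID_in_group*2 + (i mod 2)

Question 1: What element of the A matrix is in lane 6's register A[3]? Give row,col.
9,5

lane 6=>6/4=1, 6 mod 4=2
i=3  r:1+8=>9  c:2·2+1=>5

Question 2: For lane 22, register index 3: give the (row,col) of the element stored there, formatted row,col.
13,5

lane 22->22/4=5, 22 mod 4=2
i=3  r:5+8->13  c:2·2+1->5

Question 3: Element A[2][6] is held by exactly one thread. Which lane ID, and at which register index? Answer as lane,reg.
11,0

r=2->g=2,rb=0  c=6->t=3,b0=0
L=2*4+3=11  i=0*2+0=0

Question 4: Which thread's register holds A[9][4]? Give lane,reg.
r=9->g=1,rb=1  c=4->t=2,b0=0
L=1*4+2=6  i=1*2+0=2

6,2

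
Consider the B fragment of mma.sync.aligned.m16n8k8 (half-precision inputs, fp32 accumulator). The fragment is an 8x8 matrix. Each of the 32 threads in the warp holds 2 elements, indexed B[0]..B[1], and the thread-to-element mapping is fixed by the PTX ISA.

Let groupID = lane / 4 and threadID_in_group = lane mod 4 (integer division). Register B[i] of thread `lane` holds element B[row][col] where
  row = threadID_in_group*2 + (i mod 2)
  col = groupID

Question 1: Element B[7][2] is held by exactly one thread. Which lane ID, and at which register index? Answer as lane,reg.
c: 2->gid=2  r: 7->tid=3,i&1=1
L=2*4+3=11  i=1=1

11,1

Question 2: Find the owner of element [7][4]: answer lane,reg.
19,1

c=4->g=4  r=7->t=3,b0=1
L=4*4+3=19  i=1=1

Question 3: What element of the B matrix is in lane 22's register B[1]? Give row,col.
5,5

lane 22: grp=5 (22/4), tig=2 (22%4)
i=1: r=2*2+1=5, c=grp=5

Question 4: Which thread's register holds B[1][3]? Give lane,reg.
c: 3->gid=3  r: 1->tid=0,i&1=1
L=3*4+0=12  i=1=1

12,1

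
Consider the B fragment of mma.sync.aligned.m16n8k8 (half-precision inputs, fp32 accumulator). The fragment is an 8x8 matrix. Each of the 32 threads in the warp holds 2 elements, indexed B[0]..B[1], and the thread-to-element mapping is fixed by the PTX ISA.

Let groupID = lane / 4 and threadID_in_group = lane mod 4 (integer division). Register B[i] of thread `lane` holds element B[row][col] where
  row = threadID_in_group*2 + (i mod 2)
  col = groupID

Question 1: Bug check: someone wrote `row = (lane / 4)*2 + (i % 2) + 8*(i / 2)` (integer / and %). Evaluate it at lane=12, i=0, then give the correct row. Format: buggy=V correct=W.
`(lane / 4)*2 + (i % 2) + 8*(i / 2)`[12,0]⇒6
lane 12⇒12/4=3, 12 mod 4=0
i=0  r:2·0+0⇒0  c:3
row: 6 vs 0

buggy=6 correct=0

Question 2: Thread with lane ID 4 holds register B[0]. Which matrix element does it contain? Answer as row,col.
0,1

4: gid=1,tid=0
[0] (0*2+0,1) = (0,1)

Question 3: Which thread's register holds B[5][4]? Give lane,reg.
18,1

c=4->g=4  r=5->t=2,b0=1
L=4*4+2=18  i=1=1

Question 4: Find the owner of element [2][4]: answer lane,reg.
c=4→G=4  r=2→T=1,p=0
L=4*4+1=17  i=0=0

17,0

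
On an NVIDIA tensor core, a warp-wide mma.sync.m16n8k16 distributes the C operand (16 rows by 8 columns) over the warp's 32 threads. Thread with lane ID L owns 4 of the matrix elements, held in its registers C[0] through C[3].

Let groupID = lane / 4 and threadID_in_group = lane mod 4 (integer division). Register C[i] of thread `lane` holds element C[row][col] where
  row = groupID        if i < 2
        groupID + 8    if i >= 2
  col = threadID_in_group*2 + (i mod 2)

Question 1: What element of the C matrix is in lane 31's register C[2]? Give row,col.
lane 31=>31/4=7, 31 mod 4=3
i=2  r:7+8=>15  c:2·3+0=>6

15,6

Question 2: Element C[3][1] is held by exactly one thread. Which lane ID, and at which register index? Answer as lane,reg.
r=3->g=3,rb=0  c=1->t=0,b0=1
L=3*4+0=12  i=0*2+1=1

12,1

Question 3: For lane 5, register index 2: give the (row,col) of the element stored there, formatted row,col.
lane 5: g=1 (5/4), t=1 (5%4)
i=2: r=1+8=9, c=1*2+0=2

9,2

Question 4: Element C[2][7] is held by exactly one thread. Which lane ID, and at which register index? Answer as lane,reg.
r=2->g=2,rb=0  c=7->t=3,b0=1
L=2*4+3=11  i=0*2+1=1

11,1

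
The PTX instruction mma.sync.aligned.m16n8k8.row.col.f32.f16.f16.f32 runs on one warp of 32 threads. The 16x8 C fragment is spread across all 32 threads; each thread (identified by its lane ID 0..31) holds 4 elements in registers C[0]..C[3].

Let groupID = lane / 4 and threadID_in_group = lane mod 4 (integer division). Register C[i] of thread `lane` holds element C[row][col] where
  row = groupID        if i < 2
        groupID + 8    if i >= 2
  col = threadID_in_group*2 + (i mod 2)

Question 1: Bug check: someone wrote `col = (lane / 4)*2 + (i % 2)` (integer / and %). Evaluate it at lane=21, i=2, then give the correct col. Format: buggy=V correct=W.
buggy=10 correct=2

`(lane / 4)*2 + (i % 2)`[21,2]⇒10
L=21⇒gr=21>>2=5, th=21&3=1
[2]⇒row 5+8=13  col 1·2+0=2
col: 10 vs 2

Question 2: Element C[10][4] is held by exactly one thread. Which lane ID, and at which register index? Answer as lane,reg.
10,2

r=10⇒gr=2,Rb=1  c=4⇒th=2,odd=0
L=2*4+2=10  i=1*2+0=2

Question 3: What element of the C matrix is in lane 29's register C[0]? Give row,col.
7,2

lane 29: grp=7 (29/4), tig=1 (29%4)
i=0: r=7+0=7, c=1*2+0=2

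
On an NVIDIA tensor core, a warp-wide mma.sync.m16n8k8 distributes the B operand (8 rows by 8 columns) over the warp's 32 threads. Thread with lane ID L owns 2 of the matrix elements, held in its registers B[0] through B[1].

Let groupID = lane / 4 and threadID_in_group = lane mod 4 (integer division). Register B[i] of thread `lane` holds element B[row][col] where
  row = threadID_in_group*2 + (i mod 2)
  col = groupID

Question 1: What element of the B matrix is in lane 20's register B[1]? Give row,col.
lane 20: gr=5 (20/4), th=0 (20%4)
i=1: r=0*2+1=1, c=gr=5

1,5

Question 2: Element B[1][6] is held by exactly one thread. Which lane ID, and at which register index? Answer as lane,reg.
24,1

c=6→G=6  r=1→T=0,p=1
L=6*4+0=24  i=1=1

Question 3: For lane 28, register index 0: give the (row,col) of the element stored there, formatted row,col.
0,7

L=28⇒gr=28>>2=7, th=28&3=0
[0]⇒row 0·2+0=0  col gr=7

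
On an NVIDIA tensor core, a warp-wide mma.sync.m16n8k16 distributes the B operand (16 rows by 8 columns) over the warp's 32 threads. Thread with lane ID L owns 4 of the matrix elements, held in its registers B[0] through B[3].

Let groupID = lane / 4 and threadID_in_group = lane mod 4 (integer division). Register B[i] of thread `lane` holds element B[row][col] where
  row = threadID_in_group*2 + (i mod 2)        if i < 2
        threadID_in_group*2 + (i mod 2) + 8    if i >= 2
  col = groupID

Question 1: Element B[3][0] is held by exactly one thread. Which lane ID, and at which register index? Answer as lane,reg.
c=0→G=0  r=3→rhi=0,T=1,p=1
L=0*4+1=1  i=0*2+1=1

1,1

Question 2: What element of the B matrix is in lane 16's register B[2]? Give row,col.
8,4

16: gr=4,th=0
[2] (0*2+0+8,4) = (8,4)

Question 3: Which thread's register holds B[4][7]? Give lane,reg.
c=7→G=7  r=4→rhi=0,T=2,p=0
L=7*4+2=30  i=0*2+0=0

30,0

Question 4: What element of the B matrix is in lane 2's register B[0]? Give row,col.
4,0

2: grp=0,tig=2
[0] (2*2+0+0,0) = (4,0)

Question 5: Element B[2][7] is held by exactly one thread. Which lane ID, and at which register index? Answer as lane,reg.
c=7→G=7  r=2→rhi=0,T=1,p=0
L=7*4+1=29  i=0*2+0=0

29,0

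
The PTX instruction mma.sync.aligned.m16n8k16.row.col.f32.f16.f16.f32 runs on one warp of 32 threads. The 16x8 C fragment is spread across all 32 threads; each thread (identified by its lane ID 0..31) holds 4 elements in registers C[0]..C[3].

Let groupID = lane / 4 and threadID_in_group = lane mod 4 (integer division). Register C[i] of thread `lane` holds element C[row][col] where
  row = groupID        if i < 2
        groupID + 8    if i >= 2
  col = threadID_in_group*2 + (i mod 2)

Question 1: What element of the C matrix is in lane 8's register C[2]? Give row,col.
10,0

8: G=2,T=0
[2] (2+8,0*2+0) = (10,0)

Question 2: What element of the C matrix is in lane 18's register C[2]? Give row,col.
12,4

lane 18: gr=4 (18/4), th=2 (18%4)
i=2: r=4+8=12, c=2*2+0=4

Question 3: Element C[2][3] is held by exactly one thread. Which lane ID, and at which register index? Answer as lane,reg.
9,1

r=2->g=2,rb=0  c=3->t=1,b0=1
L=2*4+1=9  i=0*2+1=1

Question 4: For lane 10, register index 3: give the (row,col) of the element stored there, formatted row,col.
10: g=2,t=2
[3] (2+8,2*2+1) = (10,5)

10,5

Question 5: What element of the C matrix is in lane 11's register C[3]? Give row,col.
11: g=2,t=3
[3] (2+8,3*2+1) = (10,7)

10,7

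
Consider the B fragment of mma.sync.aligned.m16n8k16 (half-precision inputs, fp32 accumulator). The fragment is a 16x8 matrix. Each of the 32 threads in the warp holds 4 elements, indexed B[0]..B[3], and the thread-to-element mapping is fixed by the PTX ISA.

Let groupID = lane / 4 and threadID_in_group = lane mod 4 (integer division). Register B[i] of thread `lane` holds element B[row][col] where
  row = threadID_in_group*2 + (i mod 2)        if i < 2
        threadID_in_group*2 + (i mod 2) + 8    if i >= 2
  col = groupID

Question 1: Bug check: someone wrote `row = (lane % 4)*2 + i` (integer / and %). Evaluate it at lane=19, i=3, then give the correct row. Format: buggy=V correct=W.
buggy=9 correct=15

`(lane % 4)*2 + i`[19,3]->9
lane 19->19/4=4, 19 mod 4=3
i=3  r:2·3+1+8->15  c:4
row: 9 vs 15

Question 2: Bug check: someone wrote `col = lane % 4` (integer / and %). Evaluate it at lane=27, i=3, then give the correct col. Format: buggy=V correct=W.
buggy=3 correct=6

`lane % 4`[27,3]=>3
27: grp=6,tig=3
[3] (3*2+1+8,6) = (15,6)
col: 3 vs 6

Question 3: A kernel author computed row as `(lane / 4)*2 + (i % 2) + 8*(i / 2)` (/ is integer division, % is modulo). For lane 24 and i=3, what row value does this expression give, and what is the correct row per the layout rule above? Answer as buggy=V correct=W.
`(lane / 4)*2 + (i % 2) + 8*(i / 2)`[24,3]→21
24: G=6,T=0
[3] (0*2+1+8,6) = (9,6)
row: 21 vs 9

buggy=21 correct=9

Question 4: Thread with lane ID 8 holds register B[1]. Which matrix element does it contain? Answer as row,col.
1,2

lane 8: gid=2 (8/4), tid=0 (8%4)
i=1: r=0*2+1+0=1, c=gid=2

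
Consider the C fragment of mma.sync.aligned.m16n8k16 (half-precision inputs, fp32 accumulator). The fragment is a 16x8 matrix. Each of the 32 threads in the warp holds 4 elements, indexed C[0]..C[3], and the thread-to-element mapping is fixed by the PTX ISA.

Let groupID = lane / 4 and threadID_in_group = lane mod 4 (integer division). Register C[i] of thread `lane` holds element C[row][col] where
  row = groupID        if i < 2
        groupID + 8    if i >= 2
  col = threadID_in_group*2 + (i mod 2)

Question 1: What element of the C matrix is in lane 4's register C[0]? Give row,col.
1,0

lane 4: G=1 (4/4), T=0 (4%4)
i=0: r=1+0=1, c=0*2+0=0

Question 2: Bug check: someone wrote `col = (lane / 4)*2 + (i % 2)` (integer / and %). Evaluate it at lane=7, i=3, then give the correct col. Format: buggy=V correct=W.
buggy=3 correct=7

`(lane / 4)*2 + (i % 2)`[7,3]→3
lane 7→7/4=1, 7 mod 4=3
i=3  r:1+8→9  c:2·3+1→7
col: 3 vs 7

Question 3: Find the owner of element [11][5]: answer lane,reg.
r=11->g=3,rb=1  c=5->t=2,b0=1
L=3*4+2=14  i=1*2+1=3

14,3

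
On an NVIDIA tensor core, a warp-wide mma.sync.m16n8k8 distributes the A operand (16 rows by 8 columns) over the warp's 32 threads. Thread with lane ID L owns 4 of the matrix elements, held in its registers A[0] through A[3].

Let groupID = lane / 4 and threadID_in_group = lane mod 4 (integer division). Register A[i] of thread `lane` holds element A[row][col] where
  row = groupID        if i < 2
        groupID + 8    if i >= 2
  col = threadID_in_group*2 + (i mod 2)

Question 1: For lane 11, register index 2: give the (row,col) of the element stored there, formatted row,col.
10,6

lane 11: G=2 (11/4), T=3 (11%4)
i=2: r=2+8=10, c=3*2+0=6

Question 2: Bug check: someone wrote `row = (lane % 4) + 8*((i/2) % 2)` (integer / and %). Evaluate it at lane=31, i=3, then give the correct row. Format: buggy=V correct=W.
buggy=11 correct=15

`(lane % 4) + 8*((i/2) % 2)`[31,3]->11
lane 31->31/4=7, 31 mod 4=3
i=3  r:7+8->15  c:2·3+1->7
row: 11 vs 15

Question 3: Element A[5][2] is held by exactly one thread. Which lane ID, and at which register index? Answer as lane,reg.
r: 5->gid=5,r8=0  c: 2->tid=1,i&1=0
L=5*4+1=21  i=0*2+0=0

21,0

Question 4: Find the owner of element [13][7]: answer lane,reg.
23,3

r=13->g=5,rb=1  c=7->t=3,b0=1
L=5*4+3=23  i=1*2+1=3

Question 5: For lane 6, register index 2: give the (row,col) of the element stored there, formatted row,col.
9,4

L=6->gid=6>>2=1, tid=6&3=2
[2]->row 1+8=9  col 2·2+0=4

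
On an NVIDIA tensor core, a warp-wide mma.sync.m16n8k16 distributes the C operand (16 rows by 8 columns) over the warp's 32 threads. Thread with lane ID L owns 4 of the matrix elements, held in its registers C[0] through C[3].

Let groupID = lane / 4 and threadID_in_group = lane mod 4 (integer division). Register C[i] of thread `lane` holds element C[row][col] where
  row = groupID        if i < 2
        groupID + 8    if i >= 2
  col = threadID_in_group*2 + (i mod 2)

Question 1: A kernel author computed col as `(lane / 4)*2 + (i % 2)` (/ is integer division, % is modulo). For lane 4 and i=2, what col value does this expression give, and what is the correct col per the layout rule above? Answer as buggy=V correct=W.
buggy=2 correct=0

`(lane / 4)*2 + (i % 2)`[4,2]→2
4: G=1,T=0
[2] (1+8,0*2+0) = (9,0)
col: 2 vs 0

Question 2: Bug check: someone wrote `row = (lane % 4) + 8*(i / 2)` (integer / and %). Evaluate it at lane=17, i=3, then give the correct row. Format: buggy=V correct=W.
buggy=9 correct=12

`(lane % 4) + 8*(i / 2)`[17,3]→9
lane 17: G=4 (17/4), T=1 (17%4)
i=3: r=4+8=12, c=1*2+1=3
row: 9 vs 12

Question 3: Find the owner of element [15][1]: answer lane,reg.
r:15=>grp=7,rB=1  c:1=>tig=0,lo=1
L=7*4+0=28  i=1*2+1=3

28,3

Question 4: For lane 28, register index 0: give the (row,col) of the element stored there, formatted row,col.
L=28->g=28>>2=7, t=28&3=0
[0]->row 7+0=7  col 0·2+0=0

7,0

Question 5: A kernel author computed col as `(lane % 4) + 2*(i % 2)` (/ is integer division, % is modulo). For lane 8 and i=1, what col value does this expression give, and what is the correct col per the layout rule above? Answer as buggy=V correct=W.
`(lane % 4) + 2*(i % 2)`[8,1]⇒2
L=8⇒gr=8>>2=2, th=8&3=0
[1]⇒row 2+0=2  col 0·2+1=1
col: 2 vs 1

buggy=2 correct=1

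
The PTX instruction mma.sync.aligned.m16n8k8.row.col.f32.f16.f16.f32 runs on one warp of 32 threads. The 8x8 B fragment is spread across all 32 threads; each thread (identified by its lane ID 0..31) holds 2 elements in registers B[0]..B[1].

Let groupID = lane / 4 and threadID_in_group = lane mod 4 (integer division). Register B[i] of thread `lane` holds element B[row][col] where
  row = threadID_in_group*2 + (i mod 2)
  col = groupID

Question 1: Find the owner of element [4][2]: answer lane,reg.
c: 2->gid=2  r: 4->tid=2,i&1=0
L=2*4+2=10  i=0=0

10,0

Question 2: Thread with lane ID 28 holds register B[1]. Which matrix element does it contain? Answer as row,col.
28: grp=7,tig=0
[1] (0*2+1,7) = (1,7)

1,7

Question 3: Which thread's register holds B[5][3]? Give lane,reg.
14,1

c=3→G=3  r=5→T=2,p=1
L=3*4+2=14  i=1=1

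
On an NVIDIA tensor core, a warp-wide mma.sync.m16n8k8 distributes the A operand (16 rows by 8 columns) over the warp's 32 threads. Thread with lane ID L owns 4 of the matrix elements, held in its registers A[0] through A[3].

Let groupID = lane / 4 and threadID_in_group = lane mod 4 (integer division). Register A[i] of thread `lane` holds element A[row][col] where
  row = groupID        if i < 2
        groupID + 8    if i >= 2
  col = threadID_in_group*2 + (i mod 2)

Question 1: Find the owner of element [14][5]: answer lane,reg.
r=14⇒gr=6,Rb=1  c=5⇒th=2,odd=1
L=6*4+2=26  i=1*2+1=3

26,3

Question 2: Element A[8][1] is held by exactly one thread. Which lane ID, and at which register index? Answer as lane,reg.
r=8⇒gr=0,Rb=1  c=1⇒th=0,odd=1
L=0*4+0=0  i=1*2+1=3

0,3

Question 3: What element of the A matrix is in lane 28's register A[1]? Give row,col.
28: grp=7,tig=0
[1] (7+0,0*2+1) = (7,1)

7,1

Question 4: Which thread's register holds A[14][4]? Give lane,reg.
26,2

r=14→G=6,rhi=1  c=4→T=2,p=0
L=6*4+2=26  i=1*2+0=2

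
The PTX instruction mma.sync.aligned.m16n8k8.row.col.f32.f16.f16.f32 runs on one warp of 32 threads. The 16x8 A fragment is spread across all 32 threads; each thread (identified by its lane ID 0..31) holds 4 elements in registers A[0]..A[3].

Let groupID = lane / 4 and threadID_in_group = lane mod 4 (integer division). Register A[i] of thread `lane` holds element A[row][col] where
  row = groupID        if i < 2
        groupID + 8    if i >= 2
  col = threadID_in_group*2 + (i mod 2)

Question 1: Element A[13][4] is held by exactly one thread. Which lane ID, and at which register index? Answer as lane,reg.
22,2

r: 13->gid=5,r8=1  c: 4->tid=2,i&1=0
L=5*4+2=22  i=1*2+0=2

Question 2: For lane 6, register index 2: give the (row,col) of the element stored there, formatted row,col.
lane 6: G=1 (6/4), T=2 (6%4)
i=2: r=1+8=9, c=2*2+0=4

9,4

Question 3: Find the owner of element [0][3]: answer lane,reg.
1,1

r: 0->gid=0,r8=0  c: 3->tid=1,i&1=1
L=0*4+1=1  i=0*2+1=1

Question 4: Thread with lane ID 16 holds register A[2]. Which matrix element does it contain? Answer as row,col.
lane 16->16/4=4, 16 mod 4=0
i=2  r:4+8->12  c:2·0+0->0

12,0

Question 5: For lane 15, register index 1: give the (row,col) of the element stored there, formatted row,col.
3,7

15: G=3,T=3
[1] (3+0,3*2+1) = (3,7)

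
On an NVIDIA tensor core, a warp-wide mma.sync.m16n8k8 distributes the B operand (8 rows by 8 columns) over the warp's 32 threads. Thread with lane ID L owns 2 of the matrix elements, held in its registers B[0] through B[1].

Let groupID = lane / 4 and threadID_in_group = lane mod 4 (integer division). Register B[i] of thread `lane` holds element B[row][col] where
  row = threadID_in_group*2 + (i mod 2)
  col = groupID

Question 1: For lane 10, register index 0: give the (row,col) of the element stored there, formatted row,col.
4,2

lane 10: grp=2 (10/4), tig=2 (10%4)
i=0: r=2*2+0=4, c=grp=2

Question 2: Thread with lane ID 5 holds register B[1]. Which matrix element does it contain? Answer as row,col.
3,1

5: gid=1,tid=1
[1] (1*2+1,1) = (3,1)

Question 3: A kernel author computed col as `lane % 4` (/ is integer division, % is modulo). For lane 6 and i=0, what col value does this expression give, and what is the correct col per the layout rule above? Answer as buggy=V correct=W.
buggy=2 correct=1

`lane % 4`[6,0]->2
6: g=1,t=2
[0] (2*2+0,1) = (4,1)
col: 2 vs 1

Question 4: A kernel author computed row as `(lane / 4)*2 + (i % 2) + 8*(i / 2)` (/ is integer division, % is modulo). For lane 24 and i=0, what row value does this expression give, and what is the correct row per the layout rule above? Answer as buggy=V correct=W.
buggy=12 correct=0

`(lane / 4)*2 + (i % 2) + 8*(i / 2)`[24,0]→12
24: G=6,T=0
[0] (0*2+0,6) = (0,6)
row: 12 vs 0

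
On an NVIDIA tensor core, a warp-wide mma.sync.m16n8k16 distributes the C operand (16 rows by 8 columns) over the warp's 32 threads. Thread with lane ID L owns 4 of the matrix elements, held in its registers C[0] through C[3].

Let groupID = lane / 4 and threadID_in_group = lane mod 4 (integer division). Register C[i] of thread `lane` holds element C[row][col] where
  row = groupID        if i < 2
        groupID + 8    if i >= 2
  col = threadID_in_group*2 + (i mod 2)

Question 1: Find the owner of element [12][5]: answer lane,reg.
18,3

r: 12->gid=4,r8=1  c: 5->tid=2,i&1=1
L=4*4+2=18  i=1*2+1=3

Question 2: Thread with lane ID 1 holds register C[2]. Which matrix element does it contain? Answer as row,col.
1: gid=0,tid=1
[2] (0+8,1*2+0) = (8,2)

8,2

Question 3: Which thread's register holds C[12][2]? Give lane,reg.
17,2

r=12⇒gr=4,Rb=1  c=2⇒th=1,odd=0
L=4*4+1=17  i=1*2+0=2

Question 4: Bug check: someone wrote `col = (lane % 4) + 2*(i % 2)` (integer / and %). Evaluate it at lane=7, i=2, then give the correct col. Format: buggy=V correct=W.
`(lane % 4) + 2*(i % 2)`[7,2]⇒3
lane 7⇒7/4=1, 7 mod 4=3
i=2  r:1+8⇒9  c:2·3+0⇒6
col: 3 vs 6

buggy=3 correct=6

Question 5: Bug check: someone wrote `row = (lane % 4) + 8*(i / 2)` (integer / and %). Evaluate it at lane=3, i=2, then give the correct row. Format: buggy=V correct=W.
`(lane % 4) + 8*(i / 2)`[3,2]→11
lane 3→3/4=0, 3 mod 4=3
i=2  r:0+8→8  c:2·3+0→6
row: 11 vs 8

buggy=11 correct=8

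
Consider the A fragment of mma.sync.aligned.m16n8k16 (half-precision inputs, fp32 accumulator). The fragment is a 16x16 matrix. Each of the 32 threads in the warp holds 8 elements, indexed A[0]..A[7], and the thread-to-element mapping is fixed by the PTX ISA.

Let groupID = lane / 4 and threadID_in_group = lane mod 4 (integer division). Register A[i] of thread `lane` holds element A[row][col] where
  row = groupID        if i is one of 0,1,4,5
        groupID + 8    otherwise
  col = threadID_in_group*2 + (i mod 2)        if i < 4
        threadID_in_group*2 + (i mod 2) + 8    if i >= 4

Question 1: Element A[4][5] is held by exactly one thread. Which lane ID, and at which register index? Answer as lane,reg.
18,1

r=4⇒gr=4,Rb=0  c=5⇒Cb=0,th=2,odd=1
L=4*4+2=18  i=0*4+0*2+1=1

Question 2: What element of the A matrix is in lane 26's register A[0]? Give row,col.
lane 26->26/4=6, 26 mod 4=2
i=0  r:6+0->6  c:2·2+0+0->4

6,4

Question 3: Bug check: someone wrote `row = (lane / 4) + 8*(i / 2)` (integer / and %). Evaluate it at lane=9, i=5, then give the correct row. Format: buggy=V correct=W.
`(lane / 4) + 8*(i / 2)`[9,5]→18
9: G=2,T=1
[5] (2+0,1*2+1+8) = (2,11)
row: 18 vs 2

buggy=18 correct=2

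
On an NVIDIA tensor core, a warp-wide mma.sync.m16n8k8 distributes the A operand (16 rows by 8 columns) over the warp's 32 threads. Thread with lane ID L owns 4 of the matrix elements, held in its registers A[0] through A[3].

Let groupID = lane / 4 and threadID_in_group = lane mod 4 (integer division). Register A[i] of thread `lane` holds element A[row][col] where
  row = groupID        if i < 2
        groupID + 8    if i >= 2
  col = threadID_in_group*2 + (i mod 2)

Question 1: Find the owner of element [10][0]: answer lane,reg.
8,2

r=10⇒gr=2,Rb=1  c=0⇒th=0,odd=0
L=2*4+0=8  i=1*2+0=2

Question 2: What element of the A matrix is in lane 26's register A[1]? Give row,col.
L=26=>grp=26>>2=6, tig=26&3=2
[1]=>row 6+0=6  col 2·2+1=5

6,5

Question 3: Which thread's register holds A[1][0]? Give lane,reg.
4,0

r: 1->gid=1,r8=0  c: 0->tid=0,i&1=0
L=1*4+0=4  i=0*2+0=0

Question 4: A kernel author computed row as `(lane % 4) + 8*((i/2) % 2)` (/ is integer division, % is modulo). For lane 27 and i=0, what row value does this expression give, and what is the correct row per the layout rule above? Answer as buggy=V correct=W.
buggy=3 correct=6

`(lane % 4) + 8*((i/2) % 2)`[27,0]⇒3
27: gr=6,th=3
[0] (6+0,3*2+0) = (6,6)
row: 3 vs 6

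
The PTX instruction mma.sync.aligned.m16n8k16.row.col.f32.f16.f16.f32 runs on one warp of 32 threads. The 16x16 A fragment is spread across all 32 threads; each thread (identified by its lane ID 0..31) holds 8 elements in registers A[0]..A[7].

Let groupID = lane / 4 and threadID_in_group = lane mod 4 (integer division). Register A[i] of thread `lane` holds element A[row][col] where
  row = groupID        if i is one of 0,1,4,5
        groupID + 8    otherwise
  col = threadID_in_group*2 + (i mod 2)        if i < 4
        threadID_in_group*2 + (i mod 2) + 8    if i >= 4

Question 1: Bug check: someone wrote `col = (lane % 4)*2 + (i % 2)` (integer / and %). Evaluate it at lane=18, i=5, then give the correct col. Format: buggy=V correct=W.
`(lane % 4)*2 + (i % 2)`[18,5]=>5
18: grp=4,tig=2
[5] (4+0,2*2+1+8) = (4,13)
col: 5 vs 13

buggy=5 correct=13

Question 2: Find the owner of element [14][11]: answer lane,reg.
25,7

r=14->g=6,rb=1  c=11->cb=1,t=1,b0=1
L=6*4+1=25  i=1*4+1*2+1=7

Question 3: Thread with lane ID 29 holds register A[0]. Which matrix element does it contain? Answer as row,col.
lane 29⇒29/4=7, 29 mod 4=1
i=0  r:7+0⇒7  c:2·1+0+0⇒2

7,2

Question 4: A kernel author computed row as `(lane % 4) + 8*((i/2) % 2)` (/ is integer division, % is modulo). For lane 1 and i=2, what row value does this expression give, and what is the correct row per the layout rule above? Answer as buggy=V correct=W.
buggy=9 correct=8

`(lane % 4) + 8*((i/2) % 2)`[1,2]->9
lane 1: g=0 (1/4), t=1 (1%4)
i=2: r=0+8=8, c=1*2+0+0=2
row: 9 vs 8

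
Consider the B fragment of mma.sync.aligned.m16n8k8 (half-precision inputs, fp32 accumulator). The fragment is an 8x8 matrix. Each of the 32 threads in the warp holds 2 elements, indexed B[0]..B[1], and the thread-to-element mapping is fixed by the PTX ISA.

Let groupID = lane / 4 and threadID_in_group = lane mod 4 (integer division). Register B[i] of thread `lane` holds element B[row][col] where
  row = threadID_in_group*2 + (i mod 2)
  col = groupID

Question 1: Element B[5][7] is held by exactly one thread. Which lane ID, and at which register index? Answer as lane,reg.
c:7=>grp=7  r:5=>tig=2,lo=1
L=7*4+2=30  i=1=1

30,1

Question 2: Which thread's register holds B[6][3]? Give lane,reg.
c=3⇒gr=3  r=6⇒th=3,odd=0
L=3*4+3=15  i=0=0

15,0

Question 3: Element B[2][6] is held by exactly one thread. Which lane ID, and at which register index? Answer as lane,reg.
25,0

c: 6->gid=6  r: 2->tid=1,i&1=0
L=6*4+1=25  i=0=0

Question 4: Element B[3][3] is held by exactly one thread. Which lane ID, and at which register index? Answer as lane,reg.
c=3→G=3  r=3→T=1,p=1
L=3*4+1=13  i=1=1

13,1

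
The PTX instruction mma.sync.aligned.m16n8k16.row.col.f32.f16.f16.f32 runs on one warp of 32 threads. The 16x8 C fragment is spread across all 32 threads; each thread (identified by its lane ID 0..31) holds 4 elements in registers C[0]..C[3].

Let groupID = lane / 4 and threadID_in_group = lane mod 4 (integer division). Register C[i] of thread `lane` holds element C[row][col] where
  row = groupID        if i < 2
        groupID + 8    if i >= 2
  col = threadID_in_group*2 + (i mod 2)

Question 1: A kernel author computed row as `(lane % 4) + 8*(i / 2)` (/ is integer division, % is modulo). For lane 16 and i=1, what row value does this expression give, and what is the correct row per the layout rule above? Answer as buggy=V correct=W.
`(lane % 4) + 8*(i / 2)`[16,1]->0
L=16->g=16>>2=4, t=16&3=0
[1]->row 4+0=4  col 0·2+1=1
row: 0 vs 4

buggy=0 correct=4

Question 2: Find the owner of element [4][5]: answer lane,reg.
18,1

r: 4->gid=4,r8=0  c: 5->tid=2,i&1=1
L=4*4+2=18  i=0*2+1=1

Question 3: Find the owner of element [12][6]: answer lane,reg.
19,2

r=12→G=4,rhi=1  c=6→T=3,p=0
L=4*4+3=19  i=1*2+0=2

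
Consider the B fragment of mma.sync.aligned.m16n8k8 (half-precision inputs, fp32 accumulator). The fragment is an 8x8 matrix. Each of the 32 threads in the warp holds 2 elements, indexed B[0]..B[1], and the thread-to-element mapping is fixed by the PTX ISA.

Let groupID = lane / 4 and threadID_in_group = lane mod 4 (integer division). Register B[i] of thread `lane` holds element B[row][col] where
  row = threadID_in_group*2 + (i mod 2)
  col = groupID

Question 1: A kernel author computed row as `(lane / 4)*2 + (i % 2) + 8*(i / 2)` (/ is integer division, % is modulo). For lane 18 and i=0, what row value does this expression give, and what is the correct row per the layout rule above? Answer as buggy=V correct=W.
`(lane / 4)*2 + (i % 2) + 8*(i / 2)`[18,0]=>8
L=18=>grp=18>>2=4, tig=18&3=2
[0]=>row 2·2+0=4  col grp=4
row: 8 vs 4

buggy=8 correct=4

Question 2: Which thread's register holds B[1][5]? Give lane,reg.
20,1

c: 5->gid=5  r: 1->tid=0,i&1=1
L=5*4+0=20  i=1=1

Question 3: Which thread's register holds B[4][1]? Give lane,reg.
6,0

c=1⇒gr=1  r=4⇒th=2,odd=0
L=1*4+2=6  i=0=0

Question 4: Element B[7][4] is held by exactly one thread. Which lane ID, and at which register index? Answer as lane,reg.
c=4⇒gr=4  r=7⇒th=3,odd=1
L=4*4+3=19  i=1=1

19,1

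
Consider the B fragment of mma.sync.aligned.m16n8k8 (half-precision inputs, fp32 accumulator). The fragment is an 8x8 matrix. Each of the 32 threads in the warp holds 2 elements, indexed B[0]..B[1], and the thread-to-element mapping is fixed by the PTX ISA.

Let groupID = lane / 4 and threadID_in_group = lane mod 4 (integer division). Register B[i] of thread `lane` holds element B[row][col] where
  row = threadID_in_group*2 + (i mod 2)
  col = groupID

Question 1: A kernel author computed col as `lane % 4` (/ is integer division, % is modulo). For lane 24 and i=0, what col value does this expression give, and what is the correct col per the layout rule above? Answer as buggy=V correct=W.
`lane % 4`[24,0]=>0
lane 24: grp=6 (24/4), tig=0 (24%4)
i=0: r=0*2+0=0, c=grp=6
col: 0 vs 6

buggy=0 correct=6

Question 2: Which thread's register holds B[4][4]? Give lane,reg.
c=4⇒gr=4  r=4⇒th=2,odd=0
L=4*4+2=18  i=0=0

18,0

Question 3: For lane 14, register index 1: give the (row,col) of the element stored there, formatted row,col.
L=14->gid=14>>2=3, tid=14&3=2
[1]->row 2·2+1=5  col gid=3

5,3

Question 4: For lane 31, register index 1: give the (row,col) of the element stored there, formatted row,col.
lane 31: gid=7 (31/4), tid=3 (31%4)
i=1: r=3*2+1=7, c=gid=7

7,7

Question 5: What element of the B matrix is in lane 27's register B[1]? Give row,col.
7,6

27: gid=6,tid=3
[1] (3*2+1,6) = (7,6)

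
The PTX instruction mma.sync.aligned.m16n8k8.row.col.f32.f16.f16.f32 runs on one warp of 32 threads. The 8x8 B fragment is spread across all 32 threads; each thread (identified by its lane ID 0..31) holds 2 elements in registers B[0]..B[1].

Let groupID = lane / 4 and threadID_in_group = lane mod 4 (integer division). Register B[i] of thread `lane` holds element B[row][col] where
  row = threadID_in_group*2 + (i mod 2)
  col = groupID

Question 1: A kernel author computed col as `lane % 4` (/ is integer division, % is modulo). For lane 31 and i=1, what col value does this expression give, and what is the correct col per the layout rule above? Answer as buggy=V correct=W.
`lane % 4`[31,1]->3
lane 31->31/4=7, 31 mod 4=3
i=1  r:2·3+1->7  c:7
col: 3 vs 7

buggy=3 correct=7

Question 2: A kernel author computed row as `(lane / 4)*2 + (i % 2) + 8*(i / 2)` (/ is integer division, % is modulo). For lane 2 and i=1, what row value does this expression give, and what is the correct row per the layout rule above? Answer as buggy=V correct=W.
`(lane / 4)*2 + (i % 2) + 8*(i / 2)`[2,1]→1
lane 2→2/4=0, 2 mod 4=2
i=1  r:2·2+1→5  c:0
row: 1 vs 5

buggy=1 correct=5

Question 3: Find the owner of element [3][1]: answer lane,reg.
5,1

c=1⇒gr=1  r=3⇒th=1,odd=1
L=1*4+1=5  i=1=1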